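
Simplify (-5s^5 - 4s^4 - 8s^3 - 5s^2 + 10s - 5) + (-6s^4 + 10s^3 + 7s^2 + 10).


Align terms by degree and add:
  -5s^5 - 4s^4 - 8s^3 - 5s^2 + 10s - 5
  -6s^4 + 10s^3 + 7s^2 + 10
= -5s^5 - 10s^4 + 2s^3 + 2s^2 + 10s + 5


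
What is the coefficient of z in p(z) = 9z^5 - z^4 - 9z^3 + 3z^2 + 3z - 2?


Read off the coefficient of z: 3


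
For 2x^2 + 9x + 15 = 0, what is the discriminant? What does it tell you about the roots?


D = b^2 - 4ac = (9)^2 - 4(2)(15) = 81 - 120 = -39
Since D < 0: two complex conjugate roots (no real roots)


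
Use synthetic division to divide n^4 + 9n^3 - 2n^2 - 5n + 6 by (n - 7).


Synthetic division with c = 7. Coefficients: 1, 9, -2, -5, 6
Bring down 1.
  1 * 7 = 7; 7 + 9 = 16
  16 * 7 = 112; 112 - 2 = 110
  110 * 7 = 770; 770 - 5 = 765
  765 * 7 = 5355; 5355 + 6 = 5361
Quotient: n^3 + 16n^2 + 110n + 765, Remainder: 5361


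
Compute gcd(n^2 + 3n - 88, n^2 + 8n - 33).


Factor each:
  n^2 + 3n - 88 = (n + 11)(n - 8)
  n^2 + 8n - 33 = (n + 11)(n - 3)
Common monic factor: n + 11


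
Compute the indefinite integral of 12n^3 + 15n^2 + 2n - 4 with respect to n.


Reverse power rule on each term:
  ∫ 12n^3 dn = 3n^4
  ∫ 15n^2 dn = 5n^3
  ∫ 2n dn = n^2
  ∫ -4 dn = -4n
F(n) = 3n^4 + 5n^3 + n^2 - 4n + C


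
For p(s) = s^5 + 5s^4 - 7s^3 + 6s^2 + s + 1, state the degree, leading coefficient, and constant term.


Highest power of s is 5, with coefficient 1. Constant term is 1.
Degree = 5, leading coefficient = 1, constant term = 1


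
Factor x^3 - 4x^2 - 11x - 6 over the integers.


Try integer roots (divisors of -6). x=-1: p(-1)=0.
Divide out (x + 1): quotient is x^2 - 5x - 6.
Factor the quadratic: (x + 1)(x - 6)
Result: (x + 1)(x + 1)(x - 6)


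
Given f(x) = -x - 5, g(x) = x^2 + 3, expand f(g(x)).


Substitute g(x) into f:
f(g(x)) = -1*(x^2 + 3) + (-5)
Expand and combine: -x^2 - 8


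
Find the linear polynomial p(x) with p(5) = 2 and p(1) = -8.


p(x) = mx + b. Using p(5)=2, p(1)=-8:
m = (2 + 8)/(5 - 1) = 10/4 = 5/2
b = 2 - m*(5) = 2 - 25/2 = -21/2
p(x) = (5/2)x - (21/2)


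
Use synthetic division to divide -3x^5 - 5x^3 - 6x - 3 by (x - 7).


Synthetic division with c = 7. Coefficients: -3, 0, -5, 0, -6, -3
Bring down -3.
  -3 * 7 = -21; -21 + 0 = -21
  -21 * 7 = -147; -147 - 5 = -152
  -152 * 7 = -1064; -1064 + 0 = -1064
  -1064 * 7 = -7448; -7448 - 6 = -7454
  -7454 * 7 = -52178; -52178 - 3 = -52181
Quotient: -3x^4 - 21x^3 - 152x^2 - 1064x - 7454, Remainder: -52181


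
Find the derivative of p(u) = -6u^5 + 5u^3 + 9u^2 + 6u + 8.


Apply the power rule term by term:
  d/du(-6u^5) = -30u^4
  d/du(5u^3) = 15u^2
  d/du(9u^2) = 18u
  d/du(6u) = 6
  d/du(8) = 0
p'(u) = -30u^4 + 15u^2 + 18u + 6


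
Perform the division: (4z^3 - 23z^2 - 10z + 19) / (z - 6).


(4z^3 - 23z^2 - 10z + 19) / (z - 6)
Step 1: 4z^2 * (z - 6) = 4z^3 - 24z^2; subtract.
Step 2: z * (z - 6) = z^2 - 6z; subtract.
Step 3: -4 * (z - 6) = -4z + 24; subtract.
Quotient: 4z^2 + z - 4, Remainder: -5


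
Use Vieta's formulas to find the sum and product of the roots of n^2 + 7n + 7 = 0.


For an^2+bn+c=0: sum = -b/a, product = c/a.
a=1, b=7, c=7
Sum = -(7)/1 = -7
Product = (7)/1 = 7


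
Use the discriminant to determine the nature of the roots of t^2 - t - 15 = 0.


D = b^2 - 4ac = (-1)^2 - 4(1)(-15) = 1 + 60 = 61
Since D > 0: two distinct irrational roots


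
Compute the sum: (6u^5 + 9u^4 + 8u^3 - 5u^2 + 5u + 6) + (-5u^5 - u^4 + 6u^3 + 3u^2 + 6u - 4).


Align terms by degree and add:
  6u^5 + 9u^4 + 8u^3 - 5u^2 + 5u + 6
  -5u^5 - u^4 + 6u^3 + 3u^2 + 6u - 4
= u^5 + 8u^4 + 14u^3 - 2u^2 + 11u + 2


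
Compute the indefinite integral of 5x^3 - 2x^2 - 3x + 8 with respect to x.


Reverse power rule on each term:
  ∫ 5x^3 dx = (5/4)x^4
  ∫ -2x^2 dx = -(2/3)x^3
  ∫ -3x dx = -(3/2)x^2
  ∫ 8 dx = 8x
F(x) = (5/4)x^4 - (2/3)x^3 - (3/2)x^2 + 8x + C


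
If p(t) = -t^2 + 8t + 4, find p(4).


Using direct substitution:
  -1 * (4)^2 = -16
  8 * (4)^1 = 32
  constant: 4
Sum = -16 + 32 + 4 = 20


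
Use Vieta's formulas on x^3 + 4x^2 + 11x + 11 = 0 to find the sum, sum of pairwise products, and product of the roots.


Monic cubic x^3+bx^2+cx+d=0: sum=-b, pairwise sum=c, product=-d.
b=4, c=11, d=11
r1+r2+r3 = -4
r1r2+r1r3+r2r3 = 11
r1r2r3 = -11


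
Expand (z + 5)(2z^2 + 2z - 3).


Distribute each term of the first polynomial:
  (z)(2z^2 + 2z - 3) = 2z^3 + 2z^2 - 3z
  (5)(2z^2 + 2z - 3) = 10z^2 + 10z - 15
Sum: 2z^3 + 12z^2 + 7z - 15


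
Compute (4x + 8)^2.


Expand (4x + 8)^2 by repeated multiplication:
= 16x^2 + 64x + 64


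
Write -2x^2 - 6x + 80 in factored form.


Roots satisfy r1 + r2 = -b/a = -3 and r1*r2 = c/a = -40.
So r1 = -8, r2 = 5.
-2x^2 - 6x + 80 = -2(x - r1)(x - r2) = -2(x + 8)(x - 5)


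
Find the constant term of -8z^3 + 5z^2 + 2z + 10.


Read off the constant term: 10


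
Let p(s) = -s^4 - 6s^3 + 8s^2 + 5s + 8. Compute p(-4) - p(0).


p(-4) = 244
p(0) = 8
p(-4) - p(0) = 244 - 8 = 236


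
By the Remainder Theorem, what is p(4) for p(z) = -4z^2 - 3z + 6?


By the Remainder Theorem, the remainder equals p(4):
  -4*(4)^2 = -64
  -3*(4)^1 = -12
  constant: 6
Sum: -64 - 12 + 6 = -70


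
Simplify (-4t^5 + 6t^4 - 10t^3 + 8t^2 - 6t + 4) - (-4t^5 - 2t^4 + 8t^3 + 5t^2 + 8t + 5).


Distribute the minus sign:
  (-4t^5 + 6t^4 - 10t^3 + 8t^2 - 6t + 4)
- (-4t^5 - 2t^4 + 8t^3 + 5t^2 + 8t + 5)
Negate second polynomial: 4t^5 + 2t^4 - 8t^3 - 5t^2 - 8t - 5
Add: 8t^4 - 18t^3 + 3t^2 - 14t - 1


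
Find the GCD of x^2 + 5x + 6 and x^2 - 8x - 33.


Factor each:
  x^2 + 5x + 6 = (x + 3)(x + 2)
  x^2 - 8x - 33 = (x + 3)(x - 11)
Common monic factor: x + 3


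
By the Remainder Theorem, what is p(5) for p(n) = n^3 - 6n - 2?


By the Remainder Theorem, the remainder equals p(5):
  1*(5)^3 = 125
  0*(5)^2 = 0
  -6*(5)^1 = -30
  constant: -2
Sum: 125 + 0 - 30 - 2 = 93


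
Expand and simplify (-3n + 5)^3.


Expand (-3n + 5)^3 by repeated multiplication:
  (-3n + 5)^2 = 9n^2 - 30n + 25
= -27n^3 + 135n^2 - 225n + 125


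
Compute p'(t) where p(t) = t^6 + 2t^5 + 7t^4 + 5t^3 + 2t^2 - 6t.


Apply the power rule term by term:
  d/dt(t^6) = 6t^5
  d/dt(2t^5) = 10t^4
  d/dt(7t^4) = 28t^3
  d/dt(5t^3) = 15t^2
  d/dt(2t^2) = 4t
  d/dt(-6t) = -6
p'(t) = 6t^5 + 10t^4 + 28t^3 + 15t^2 + 4t - 6


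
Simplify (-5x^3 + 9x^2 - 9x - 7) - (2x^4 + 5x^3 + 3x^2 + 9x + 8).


Distribute the minus sign:
  (-5x^3 + 9x^2 - 9x - 7)
- (2x^4 + 5x^3 + 3x^2 + 9x + 8)
Negate second polynomial: -2x^4 - 5x^3 - 3x^2 - 9x - 8
Add: -2x^4 - 10x^3 + 6x^2 - 18x - 15


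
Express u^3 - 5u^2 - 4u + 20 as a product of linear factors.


Try integer roots (divisors of 20). u=5: p(5)=0.
Divide out (u - 5): quotient is u^2 - 4.
Factor the quadratic: (u + 2)(u - 2)
Result: (u - 5)(u + 2)(u - 2)


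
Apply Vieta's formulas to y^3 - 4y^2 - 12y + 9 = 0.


Monic cubic y^3+by^2+cy+d=0: sum=-b, pairwise sum=c, product=-d.
b=-4, c=-12, d=9
r1+r2+r3 = 4
r1r2+r1r3+r2r3 = -12
r1r2r3 = -9


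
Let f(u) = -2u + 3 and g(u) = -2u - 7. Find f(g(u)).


Substitute g(u) into f:
f(g(u)) = -2*(-2u - 7) + 3
Expand and combine: 4u + 17


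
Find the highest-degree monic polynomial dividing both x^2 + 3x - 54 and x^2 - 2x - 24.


Factor each:
  x^2 + 3x - 54 = (x - 6)(x + 9)
  x^2 - 2x - 24 = (x - 6)(x + 4)
Common monic factor: x - 6


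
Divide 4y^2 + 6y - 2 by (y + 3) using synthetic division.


Synthetic division with c = -3. Coefficients: 4, 6, -2
Bring down 4.
  4 * -3 = -12; -12 + 6 = -6
  -6 * -3 = 18; 18 - 2 = 16
Quotient: 4y - 6, Remainder: 16


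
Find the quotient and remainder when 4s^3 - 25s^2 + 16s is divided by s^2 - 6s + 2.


(4s^3 - 25s^2 + 16s) / (s^2 - 6s + 2)
Step 1: 4s * (s^2 - 6s + 2) = 4s^3 - 24s^2 + 8s; subtract.
Step 2: -1 * (s^2 - 6s + 2) = -s^2 + 6s - 2; subtract.
Quotient: 4s - 1, Remainder: 2s + 2


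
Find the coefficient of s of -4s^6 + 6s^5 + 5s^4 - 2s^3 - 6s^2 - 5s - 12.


Read off the coefficient of s: -5


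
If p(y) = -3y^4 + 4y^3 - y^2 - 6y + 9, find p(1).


Using direct substitution:
  -3 * (1)^4 = -3
  4 * (1)^3 = 4
  -1 * (1)^2 = -1
  -6 * (1)^1 = -6
  constant: 9
Sum = -3 + 4 - 1 - 6 + 9 = 3


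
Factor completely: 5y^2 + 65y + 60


Roots satisfy r1 + r2 = -b/a = -13 and r1*r2 = c/a = 12.
So r1 = -1, r2 = -12.
5y^2 + 65y + 60 = 5(y - r1)(y - r2) = 5(y + 1)(y + 12)


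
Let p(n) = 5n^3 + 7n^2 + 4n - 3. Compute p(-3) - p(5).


p(-3) = -87
p(5) = 817
p(-3) - p(5) = -87 - 817 = -904


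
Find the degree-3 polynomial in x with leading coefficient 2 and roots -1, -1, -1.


p(x) = 2(x + 1)(x + 1)(x + 1)
Expand: 2x^3 + 6x^2 + 6x + 2


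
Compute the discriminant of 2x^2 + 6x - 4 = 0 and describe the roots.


D = b^2 - 4ac = (6)^2 - 4(2)(-4) = 36 + 32 = 68
Since D > 0: two distinct irrational roots


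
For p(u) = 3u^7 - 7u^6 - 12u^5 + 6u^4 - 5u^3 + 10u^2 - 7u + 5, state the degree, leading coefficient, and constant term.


Highest power of u is 7, with coefficient 3. Constant term is 5.
Degree = 7, leading coefficient = 3, constant term = 5


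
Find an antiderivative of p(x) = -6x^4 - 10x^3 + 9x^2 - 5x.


Reverse power rule on each term:
  ∫ -6x^4 dx = -(6/5)x^5
  ∫ -10x^3 dx = -(5/2)x^4
  ∫ 9x^2 dx = 3x^3
  ∫ -5x dx = -(5/2)x^2
F(x) = -(6/5)x^5 - (5/2)x^4 + 3x^3 - (5/2)x^2 + C


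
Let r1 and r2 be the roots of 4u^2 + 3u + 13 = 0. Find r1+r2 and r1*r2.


For au^2+bu+c=0: sum = -b/a, product = c/a.
a=4, b=3, c=13
Sum = -(3)/4 = -3/4
Product = (13)/4 = 13/4


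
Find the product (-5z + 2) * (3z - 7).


Distribute each term of the first polynomial:
  (-5z)(3z - 7) = -15z^2 + 35z
  (2)(3z - 7) = 6z - 14
Sum: -15z^2 + 41z - 14


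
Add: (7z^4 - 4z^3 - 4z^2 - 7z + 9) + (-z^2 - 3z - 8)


Align terms by degree and add:
  7z^4 - 4z^3 - 4z^2 - 7z + 9
  -z^2 - 3z - 8
= 7z^4 - 4z^3 - 5z^2 - 10z + 1


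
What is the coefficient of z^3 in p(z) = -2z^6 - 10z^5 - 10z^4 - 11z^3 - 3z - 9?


Read off the coefficient of z^3: -11


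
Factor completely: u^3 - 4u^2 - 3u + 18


Try integer roots (divisors of 18). u=3: p(3)=0.
Divide out (u - 3): quotient is u^2 - u - 6.
Factor the quadratic: (u + 2)(u - 3)
Result: (u - 3)(u + 2)(u - 3)


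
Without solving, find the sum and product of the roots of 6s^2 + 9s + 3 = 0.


For as^2+bs+c=0: sum = -b/a, product = c/a.
a=6, b=9, c=3
Sum = -(9)/6 = -3/2
Product = (3)/6 = 1/2


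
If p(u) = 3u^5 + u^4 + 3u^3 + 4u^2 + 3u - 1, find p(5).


Using direct substitution:
  3 * (5)^5 = 9375
  1 * (5)^4 = 625
  3 * (5)^3 = 375
  4 * (5)^2 = 100
  3 * (5)^1 = 15
  constant: -1
Sum = 9375 + 625 + 375 + 100 + 15 - 1 = 10489


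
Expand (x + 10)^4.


Expand (x + 10)^4 by repeated multiplication:
  (x + 10)^2 = x^2 + 20x + 100
  (x + 10)^3 = x^3 + 30x^2 + 300x + 1000
= x^4 + 40x^3 + 600x^2 + 4000x + 10000


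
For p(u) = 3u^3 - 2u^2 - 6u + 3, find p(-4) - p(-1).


p(-4) = -197
p(-1) = 4
p(-4) - p(-1) = -197 - 4 = -201


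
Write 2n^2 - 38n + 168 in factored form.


Roots satisfy r1 + r2 = -b/a = 19 and r1*r2 = c/a = 84.
So r1 = 7, r2 = 12.
2n^2 - 38n + 168 = 2(n - r1)(n - r2) = 2(n - 7)(n - 12)


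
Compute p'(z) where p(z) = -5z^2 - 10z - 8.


Apply the power rule term by term:
  d/dz(-5z^2) = -10z
  d/dz(-10z) = -10
  d/dz(-8) = 0
p'(z) = -10z - 10


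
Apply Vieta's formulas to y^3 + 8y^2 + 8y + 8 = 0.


Monic cubic y^3+by^2+cy+d=0: sum=-b, pairwise sum=c, product=-d.
b=8, c=8, d=8
r1+r2+r3 = -8
r1r2+r1r3+r2r3 = 8
r1r2r3 = -8


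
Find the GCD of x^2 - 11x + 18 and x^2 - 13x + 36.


Factor each:
  x^2 - 11x + 18 = (x - 9)(x - 2)
  x^2 - 13x + 36 = (x - 9)(x - 4)
Common monic factor: x - 9


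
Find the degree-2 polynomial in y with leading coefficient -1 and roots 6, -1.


p(y) = -(y - 6)(y + 1)
Expand: -y^2 + 5y + 6


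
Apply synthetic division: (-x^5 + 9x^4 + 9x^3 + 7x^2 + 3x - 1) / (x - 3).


Synthetic division with c = 3. Coefficients: -1, 9, 9, 7, 3, -1
Bring down -1.
  -1 * 3 = -3; -3 + 9 = 6
  6 * 3 = 18; 18 + 9 = 27
  27 * 3 = 81; 81 + 7 = 88
  88 * 3 = 264; 264 + 3 = 267
  267 * 3 = 801; 801 - 1 = 800
Quotient: -x^4 + 6x^3 + 27x^2 + 88x + 267, Remainder: 800


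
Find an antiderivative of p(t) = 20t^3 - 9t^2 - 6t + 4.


Reverse power rule on each term:
  ∫ 20t^3 dt = 5t^4
  ∫ -9t^2 dt = -3t^3
  ∫ -6t dt = -3t^2
  ∫ 4 dt = 4t
F(t) = 5t^4 - 3t^3 - 3t^2 + 4t + C


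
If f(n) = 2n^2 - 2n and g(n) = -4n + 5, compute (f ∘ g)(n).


Substitute g(n) into f:
f(g(n)) = 2*(-4n + 5)^2 + (-2)*(-4n + 5)
(-4n + 5)^2 = 16n^2 - 40n + 25
Expand and combine: 32n^2 - 72n + 40


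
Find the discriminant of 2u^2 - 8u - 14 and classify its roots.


D = b^2 - 4ac = (-8)^2 - 4(2)(-14) = 64 + 112 = 176
Since D > 0: two distinct irrational roots


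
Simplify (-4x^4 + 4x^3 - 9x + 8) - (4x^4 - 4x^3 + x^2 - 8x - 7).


Distribute the minus sign:
  (-4x^4 + 4x^3 - 9x + 8)
- (4x^4 - 4x^3 + x^2 - 8x - 7)
Negate second polynomial: -4x^4 + 4x^3 - x^2 + 8x + 7
Add: -8x^4 + 8x^3 - x^2 - x + 15


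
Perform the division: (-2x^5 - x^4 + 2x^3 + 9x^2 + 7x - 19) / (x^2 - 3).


(-2x^5 - x^4 + 2x^3 + 9x^2 + 7x - 19) / (x^2 - 3)
Step 1: -2x^3 * (x^2 - 3) = -2x^5 + 6x^3; subtract.
Step 2: -x^2 * (x^2 - 3) = -x^4 + 3x^2; subtract.
Step 3: -4x * (x^2 - 3) = -4x^3 + 12x; subtract.
Step 4: 6 * (x^2 - 3) = 6x^2 - 18; subtract.
Quotient: -2x^3 - x^2 - 4x + 6, Remainder: -5x - 1


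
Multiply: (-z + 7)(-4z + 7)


Distribute each term of the first polynomial:
  (-z)(-4z + 7) = 4z^2 - 7z
  (7)(-4z + 7) = -28z + 49
Sum: 4z^2 - 35z + 49


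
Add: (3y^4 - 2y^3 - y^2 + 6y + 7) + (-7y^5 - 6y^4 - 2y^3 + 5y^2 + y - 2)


Align terms by degree and add:
  3y^4 - 2y^3 - y^2 + 6y + 7
  -7y^5 - 6y^4 - 2y^3 + 5y^2 + y - 2
= -7y^5 - 3y^4 - 4y^3 + 4y^2 + 7y + 5


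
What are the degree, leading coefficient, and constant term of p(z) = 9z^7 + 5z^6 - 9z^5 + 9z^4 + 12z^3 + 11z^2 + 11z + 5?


Highest power of z is 7, with coefficient 9. Constant term is 5.
Degree = 7, leading coefficient = 9, constant term = 5


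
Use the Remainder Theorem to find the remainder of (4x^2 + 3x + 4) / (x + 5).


By the Remainder Theorem, the remainder equals p(-5):
  4*(-5)^2 = 100
  3*(-5)^1 = -15
  constant: 4
Sum: 100 - 15 + 4 = 89


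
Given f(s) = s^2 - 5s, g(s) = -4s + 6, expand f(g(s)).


Substitute g(s) into f:
f(g(s)) = 1*(-4s + 6)^2 + (-5)*(-4s + 6)
(-4s + 6)^2 = 16s^2 - 48s + 36
Expand and combine: 16s^2 - 28s + 6


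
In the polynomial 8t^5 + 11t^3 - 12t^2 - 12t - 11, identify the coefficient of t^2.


Read off the coefficient of t^2: -12


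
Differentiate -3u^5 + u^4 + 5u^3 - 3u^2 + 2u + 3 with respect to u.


Apply the power rule term by term:
  d/du(-3u^5) = -15u^4
  d/du(u^4) = 4u^3
  d/du(5u^3) = 15u^2
  d/du(-3u^2) = -6u
  d/du(2u) = 2
  d/du(3) = 0
p'(u) = -15u^4 + 4u^3 + 15u^2 - 6u + 2


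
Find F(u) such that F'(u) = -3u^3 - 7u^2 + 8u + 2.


Reverse power rule on each term:
  ∫ -3u^3 du = -(3/4)u^4
  ∫ -7u^2 du = -(7/3)u^3
  ∫ 8u du = 4u^2
  ∫ 2 du = 2u
F(u) = -(3/4)u^4 - (7/3)u^3 + 4u^2 + 2u + C


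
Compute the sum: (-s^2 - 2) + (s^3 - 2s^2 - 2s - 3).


Align terms by degree and add:
  -s^2 - 2
+ s^3 - 2s^2 - 2s - 3
= s^3 - 3s^2 - 2s - 5


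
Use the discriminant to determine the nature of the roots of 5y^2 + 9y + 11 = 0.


D = b^2 - 4ac = (9)^2 - 4(5)(11) = 81 - 220 = -139
Since D < 0: two complex conjugate roots (no real roots)


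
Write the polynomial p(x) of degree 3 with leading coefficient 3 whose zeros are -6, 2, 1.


p(x) = 3(x + 6)(x - 2)(x - 1)
Expand: 3x^3 + 9x^2 - 48x + 36


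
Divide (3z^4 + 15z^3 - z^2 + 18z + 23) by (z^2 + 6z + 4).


(3z^4 + 15z^3 - z^2 + 18z + 23) / (z^2 + 6z + 4)
Step 1: 3z^2 * (z^2 + 6z + 4) = 3z^4 + 18z^3 + 12z^2; subtract.
Step 2: -3z * (z^2 + 6z + 4) = -3z^3 - 18z^2 - 12z; subtract.
Step 3: 5 * (z^2 + 6z + 4) = 5z^2 + 30z + 20; subtract.
Quotient: 3z^2 - 3z + 5, Remainder: 3


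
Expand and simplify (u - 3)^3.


Expand (u - 3)^3 by repeated multiplication:
  (u - 3)^2 = u^2 - 6u + 9
= u^3 - 9u^2 + 27u - 27


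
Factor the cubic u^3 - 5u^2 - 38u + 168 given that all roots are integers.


Try integer roots (divisors of 168). u=4: p(4)=0.
Divide out (u - 4): quotient is u^2 - u - 42.
Factor the quadratic: (u + 6)(u - 7)
Result: (u - 4)(u + 6)(u - 7)


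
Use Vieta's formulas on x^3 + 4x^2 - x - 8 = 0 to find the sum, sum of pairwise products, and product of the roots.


Monic cubic x^3+bx^2+cx+d=0: sum=-b, pairwise sum=c, product=-d.
b=4, c=-1, d=-8
r1+r2+r3 = -4
r1r2+r1r3+r2r3 = -1
r1r2r3 = 8


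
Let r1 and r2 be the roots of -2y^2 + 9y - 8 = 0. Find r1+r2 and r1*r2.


For ay^2+by+c=0: sum = -b/a, product = c/a.
a=-2, b=9, c=-8
Sum = -(9)/-2 = 9/2
Product = (-8)/-2 = 4


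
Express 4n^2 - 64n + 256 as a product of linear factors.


Roots satisfy r1 + r2 = -b/a = 16 and r1*r2 = c/a = 64.
So r1 = 8, r2 = 8.
4n^2 - 64n + 256 = 4(n - r1)(n - r2) = 4(n - 8)(n - 8)


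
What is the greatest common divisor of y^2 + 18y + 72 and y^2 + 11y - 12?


Factor each:
  y^2 + 18y + 72 = (y + 12)(y + 6)
  y^2 + 11y - 12 = (y + 12)(y - 1)
Common monic factor: y + 12


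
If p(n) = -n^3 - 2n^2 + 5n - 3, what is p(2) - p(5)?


p(2) = -9
p(5) = -153
p(2) - p(5) = -9 + 153 = 144


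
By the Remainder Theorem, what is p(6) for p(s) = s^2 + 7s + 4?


By the Remainder Theorem, the remainder equals p(6):
  1*(6)^2 = 36
  7*(6)^1 = 42
  constant: 4
Sum: 36 + 42 + 4 = 82


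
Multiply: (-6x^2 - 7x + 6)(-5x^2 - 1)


Distribute each term of the first polynomial:
  (-6x^2)(-5x^2 - 1) = 30x^4 + 6x^2
  (-7x)(-5x^2 - 1) = 35x^3 + 7x
  (6)(-5x^2 - 1) = -30x^2 - 6
Sum: 30x^4 + 35x^3 - 24x^2 + 7x - 6


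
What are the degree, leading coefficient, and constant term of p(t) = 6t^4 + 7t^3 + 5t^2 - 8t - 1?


Highest power of t is 4, with coefficient 6. Constant term is -1.
Degree = 4, leading coefficient = 6, constant term = -1


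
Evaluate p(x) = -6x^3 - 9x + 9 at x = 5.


Using direct substitution:
  -6 * (5)^3 = -750
  0 * (5)^2 = 0
  -9 * (5)^1 = -45
  constant: 9
Sum = -750 + 0 - 45 + 9 = -786


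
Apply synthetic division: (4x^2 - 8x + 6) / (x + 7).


Synthetic division with c = -7. Coefficients: 4, -8, 6
Bring down 4.
  4 * -7 = -28; -28 - 8 = -36
  -36 * -7 = 252; 252 + 6 = 258
Quotient: 4x - 36, Remainder: 258


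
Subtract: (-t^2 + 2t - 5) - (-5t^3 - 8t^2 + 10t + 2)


Distribute the minus sign:
  (-t^2 + 2t - 5)
- (-5t^3 - 8t^2 + 10t + 2)
Negate second polynomial: 5t^3 + 8t^2 - 10t - 2
Add: 5t^3 + 7t^2 - 8t - 7


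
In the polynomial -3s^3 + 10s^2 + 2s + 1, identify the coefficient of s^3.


Read off the coefficient of s^3: -3


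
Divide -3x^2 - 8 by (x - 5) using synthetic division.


Synthetic division with c = 5. Coefficients: -3, 0, -8
Bring down -3.
  -3 * 5 = -15; -15 + 0 = -15
  -15 * 5 = -75; -75 - 8 = -83
Quotient: -3x - 15, Remainder: -83


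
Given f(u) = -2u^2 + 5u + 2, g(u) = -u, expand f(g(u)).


Substitute g(u) into f:
f(g(u)) = -2*(-u)^2 + 5*(-u) + 2
(-u)^2 = u^2
Expand and combine: -2u^2 - 5u + 2


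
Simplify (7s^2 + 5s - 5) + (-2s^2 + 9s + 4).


Align terms by degree and add:
  7s^2 + 5s - 5
  -2s^2 + 9s + 4
= 5s^2 + 14s - 1


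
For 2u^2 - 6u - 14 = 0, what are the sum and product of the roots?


For au^2+bu+c=0: sum = -b/a, product = c/a.
a=2, b=-6, c=-14
Sum = -(-6)/2 = 3
Product = (-14)/2 = -7


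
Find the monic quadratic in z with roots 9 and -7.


p(z) = (z - 9)(z + 7)
Expand: z^2 - 2z - 63


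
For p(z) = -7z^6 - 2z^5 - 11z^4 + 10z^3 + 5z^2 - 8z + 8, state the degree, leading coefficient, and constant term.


Highest power of z is 6, with coefficient -7. Constant term is 8.
Degree = 6, leading coefficient = -7, constant term = 8


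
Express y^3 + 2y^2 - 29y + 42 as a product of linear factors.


Try integer roots (divisors of 42). y=2: p(2)=0.
Divide out (y - 2): quotient is y^2 + 4y - 21.
Factor the quadratic: (y - 3)(y + 7)
Result: (y - 2)(y - 3)(y + 7)


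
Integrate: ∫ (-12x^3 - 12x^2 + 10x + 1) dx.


Reverse power rule on each term:
  ∫ -12x^3 dx = -3x^4
  ∫ -12x^2 dx = -4x^3
  ∫ 10x dx = 5x^2
  ∫ 1 dx = x
F(x) = -3x^4 - 4x^3 + 5x^2 + x + C


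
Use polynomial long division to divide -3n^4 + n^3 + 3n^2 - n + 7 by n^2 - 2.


(-3n^4 + n^3 + 3n^2 - n + 7) / (n^2 - 2)
Step 1: -3n^2 * (n^2 - 2) = -3n^4 + 6n^2; subtract.
Step 2: n * (n^2 - 2) = n^3 - 2n; subtract.
Step 3: -3 * (n^2 - 2) = -3n^2 + 6; subtract.
Quotient: -3n^2 + n - 3, Remainder: n + 1


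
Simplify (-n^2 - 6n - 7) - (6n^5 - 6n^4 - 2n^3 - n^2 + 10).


Distribute the minus sign:
  (-n^2 - 6n - 7)
- (6n^5 - 6n^4 - 2n^3 - n^2 + 10)
Negate second polynomial: -6n^5 + 6n^4 + 2n^3 + n^2 - 10
Add: -6n^5 + 6n^4 + 2n^3 - 6n - 17


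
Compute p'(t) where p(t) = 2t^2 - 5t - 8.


Apply the power rule term by term:
  d/dt(2t^2) = 4t
  d/dt(-5t) = -5
  d/dt(-8) = 0
p'(t) = 4t - 5


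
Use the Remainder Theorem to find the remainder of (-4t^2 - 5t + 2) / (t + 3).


By the Remainder Theorem, the remainder equals p(-3):
  -4*(-3)^2 = -36
  -5*(-3)^1 = 15
  constant: 2
Sum: -36 + 15 + 2 = -19


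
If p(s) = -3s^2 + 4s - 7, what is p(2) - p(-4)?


p(2) = -11
p(-4) = -71
p(2) - p(-4) = -11 + 71 = 60


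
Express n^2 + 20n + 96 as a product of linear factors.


Roots satisfy r1 + r2 = -b/a = -20 and r1*r2 = c/a = 96.
So r1 = -8, r2 = -12.
n^2 + 20n + 96 = (n - r1)(n - r2) = (n + 8)(n + 12)


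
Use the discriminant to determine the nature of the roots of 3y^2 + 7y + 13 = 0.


D = b^2 - 4ac = (7)^2 - 4(3)(13) = 49 - 156 = -107
Since D < 0: two complex conjugate roots (no real roots)


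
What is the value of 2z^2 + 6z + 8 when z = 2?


Using direct substitution:
  2 * (2)^2 = 8
  6 * (2)^1 = 12
  constant: 8
Sum = 8 + 12 + 8 = 28


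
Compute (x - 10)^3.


Expand (x - 10)^3 by repeated multiplication:
  (x - 10)^2 = x^2 - 20x + 100
= x^3 - 30x^2 + 300x - 1000


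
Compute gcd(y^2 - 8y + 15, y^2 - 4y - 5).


Factor each:
  y^2 - 8y + 15 = (y - 5)(y - 3)
  y^2 - 4y - 5 = (y - 5)(y + 1)
Common monic factor: y - 5


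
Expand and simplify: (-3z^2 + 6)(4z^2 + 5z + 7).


Distribute each term of the first polynomial:
  (-3z^2)(4z^2 + 5z + 7) = -12z^4 - 15z^3 - 21z^2
  (6)(4z^2 + 5z + 7) = 24z^2 + 30z + 42
Sum: -12z^4 - 15z^3 + 3z^2 + 30z + 42


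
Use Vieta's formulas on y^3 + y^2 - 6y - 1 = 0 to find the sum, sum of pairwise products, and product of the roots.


Monic cubic y^3+by^2+cy+d=0: sum=-b, pairwise sum=c, product=-d.
b=1, c=-6, d=-1
r1+r2+r3 = -1
r1r2+r1r3+r2r3 = -6
r1r2r3 = 1


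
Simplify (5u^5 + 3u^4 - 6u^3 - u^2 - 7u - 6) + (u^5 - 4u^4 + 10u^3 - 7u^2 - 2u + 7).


Align terms by degree and add:
  5u^5 + 3u^4 - 6u^3 - u^2 - 7u - 6
+ u^5 - 4u^4 + 10u^3 - 7u^2 - 2u + 7
= 6u^5 - u^4 + 4u^3 - 8u^2 - 9u + 1


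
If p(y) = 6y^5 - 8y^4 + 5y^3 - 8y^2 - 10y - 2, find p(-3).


Using direct substitution:
  6 * (-3)^5 = -1458
  -8 * (-3)^4 = -648
  5 * (-3)^3 = -135
  -8 * (-3)^2 = -72
  -10 * (-3)^1 = 30
  constant: -2
Sum = -1458 - 648 - 135 - 72 + 30 - 2 = -2285


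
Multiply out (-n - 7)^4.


Expand (-n - 7)^4 by repeated multiplication:
  (-n - 7)^2 = n^2 + 14n + 49
  (-n - 7)^3 = -n^3 - 21n^2 - 147n - 343
= n^4 + 28n^3 + 294n^2 + 1372n + 2401


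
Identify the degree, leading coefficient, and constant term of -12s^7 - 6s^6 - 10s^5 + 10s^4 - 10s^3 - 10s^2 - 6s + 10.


Highest power of s is 7, with coefficient -12. Constant term is 10.
Degree = 7, leading coefficient = -12, constant term = 10


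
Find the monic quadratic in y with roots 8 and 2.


p(y) = (y - 8)(y - 2)
Expand: y^2 - 10y + 16


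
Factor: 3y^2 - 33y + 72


Roots satisfy r1 + r2 = -b/a = 11 and r1*r2 = c/a = 24.
So r1 = 8, r2 = 3.
3y^2 - 33y + 72 = 3(y - r1)(y - r2) = 3(y - 8)(y - 3)


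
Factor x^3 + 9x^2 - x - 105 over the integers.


Try integer roots (divisors of -105). x=-7: p(-7)=0.
Divide out (x + 7): quotient is x^2 + 2x - 15.
Factor the quadratic: (x - 3)(x + 5)
Result: (x + 7)(x - 3)(x + 5)


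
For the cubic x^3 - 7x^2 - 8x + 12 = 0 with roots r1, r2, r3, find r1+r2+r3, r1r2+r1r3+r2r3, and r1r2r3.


Monic cubic x^3+bx^2+cx+d=0: sum=-b, pairwise sum=c, product=-d.
b=-7, c=-8, d=12
r1+r2+r3 = 7
r1r2+r1r3+r2r3 = -8
r1r2r3 = -12


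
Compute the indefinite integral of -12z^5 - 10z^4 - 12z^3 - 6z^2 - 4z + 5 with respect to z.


Reverse power rule on each term:
  ∫ -12z^5 dz = -2z^6
  ∫ -10z^4 dz = -2z^5
  ∫ -12z^3 dz = -3z^4
  ∫ -6z^2 dz = -2z^3
  ∫ -4z dz = -2z^2
  ∫ 5 dz = 5z
F(z) = -2z^6 - 2z^5 - 3z^4 - 2z^3 - 2z^2 + 5z + C


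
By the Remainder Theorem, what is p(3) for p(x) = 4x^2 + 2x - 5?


By the Remainder Theorem, the remainder equals p(3):
  4*(3)^2 = 36
  2*(3)^1 = 6
  constant: -5
Sum: 36 + 6 - 5 = 37


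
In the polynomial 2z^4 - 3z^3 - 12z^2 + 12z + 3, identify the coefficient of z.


Read off the coefficient of z: 12


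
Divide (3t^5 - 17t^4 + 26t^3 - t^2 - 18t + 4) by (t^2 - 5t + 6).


(3t^5 - 17t^4 + 26t^3 - t^2 - 18t + 4) / (t^2 - 5t + 6)
Step 1: 3t^3 * (t^2 - 5t + 6) = 3t^5 - 15t^4 + 18t^3; subtract.
Step 2: -2t^2 * (t^2 - 5t + 6) = -2t^4 + 10t^3 - 12t^2; subtract.
Step 3: -2t * (t^2 - 5t + 6) = -2t^3 + 10t^2 - 12t; subtract.
Step 4: 1 * (t^2 - 5t + 6) = t^2 - 5t + 6; subtract.
Quotient: 3t^3 - 2t^2 - 2t + 1, Remainder: -t - 2


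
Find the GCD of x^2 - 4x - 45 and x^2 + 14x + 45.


Factor each:
  x^2 - 4x - 45 = (x + 5)(x - 9)
  x^2 + 14x + 45 = (x + 5)(x + 9)
Common monic factor: x + 5


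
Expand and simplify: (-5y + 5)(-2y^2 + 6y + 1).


Distribute each term of the first polynomial:
  (-5y)(-2y^2 + 6y + 1) = 10y^3 - 30y^2 - 5y
  (5)(-2y^2 + 6y + 1) = -10y^2 + 30y + 5
Sum: 10y^3 - 40y^2 + 25y + 5


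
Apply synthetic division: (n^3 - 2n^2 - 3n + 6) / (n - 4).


Synthetic division with c = 4. Coefficients: 1, -2, -3, 6
Bring down 1.
  1 * 4 = 4; 4 - 2 = 2
  2 * 4 = 8; 8 - 3 = 5
  5 * 4 = 20; 20 + 6 = 26
Quotient: n^2 + 2n + 5, Remainder: 26


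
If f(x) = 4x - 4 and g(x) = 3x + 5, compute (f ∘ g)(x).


Substitute g(x) into f:
f(g(x)) = 4*(3x + 5) + (-4)
Expand and combine: 12x + 16


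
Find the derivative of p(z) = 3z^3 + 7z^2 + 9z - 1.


Apply the power rule term by term:
  d/dz(3z^3) = 9z^2
  d/dz(7z^2) = 14z
  d/dz(9z) = 9
  d/dz(-1) = 0
p'(z) = 9z^2 + 14z + 9


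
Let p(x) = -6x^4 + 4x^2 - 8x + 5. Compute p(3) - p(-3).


p(3) = -469
p(-3) = -421
p(3) - p(-3) = -469 + 421 = -48


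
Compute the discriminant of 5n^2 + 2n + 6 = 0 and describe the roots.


D = b^2 - 4ac = (2)^2 - 4(5)(6) = 4 - 120 = -116
Since D < 0: two complex conjugate roots (no real roots)


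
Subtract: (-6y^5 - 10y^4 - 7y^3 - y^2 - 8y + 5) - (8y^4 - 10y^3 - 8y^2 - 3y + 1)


Distribute the minus sign:
  (-6y^5 - 10y^4 - 7y^3 - y^2 - 8y + 5)
- (8y^4 - 10y^3 - 8y^2 - 3y + 1)
Negate second polynomial: -8y^4 + 10y^3 + 8y^2 + 3y - 1
Add: -6y^5 - 18y^4 + 3y^3 + 7y^2 - 5y + 4


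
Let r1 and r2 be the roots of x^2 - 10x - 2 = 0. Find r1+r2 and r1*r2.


For ax^2+bx+c=0: sum = -b/a, product = c/a.
a=1, b=-10, c=-2
Sum = -(-10)/1 = 10
Product = (-2)/1 = -2


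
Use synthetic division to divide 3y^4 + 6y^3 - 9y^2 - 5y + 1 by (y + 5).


Synthetic division with c = -5. Coefficients: 3, 6, -9, -5, 1
Bring down 3.
  3 * -5 = -15; -15 + 6 = -9
  -9 * -5 = 45; 45 - 9 = 36
  36 * -5 = -180; -180 - 5 = -185
  -185 * -5 = 925; 925 + 1 = 926
Quotient: 3y^3 - 9y^2 + 36y - 185, Remainder: 926


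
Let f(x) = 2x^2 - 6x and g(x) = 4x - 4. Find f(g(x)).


Substitute g(x) into f:
f(g(x)) = 2*(4x - 4)^2 + (-6)*(4x - 4)
(4x - 4)^2 = 16x^2 - 32x + 16
Expand and combine: 32x^2 - 88x + 56


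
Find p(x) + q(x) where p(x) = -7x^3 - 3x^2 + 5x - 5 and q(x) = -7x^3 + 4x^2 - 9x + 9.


Align terms by degree and add:
  -7x^3 - 3x^2 + 5x - 5
  -7x^3 + 4x^2 - 9x + 9
= -14x^3 + x^2 - 4x + 4


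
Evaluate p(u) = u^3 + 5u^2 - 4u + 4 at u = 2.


Using direct substitution:
  1 * (2)^3 = 8
  5 * (2)^2 = 20
  -4 * (2)^1 = -8
  constant: 4
Sum = 8 + 20 - 8 + 4 = 24


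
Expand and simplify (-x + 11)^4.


Expand (-x + 11)^4 by repeated multiplication:
  (-x + 11)^2 = x^2 - 22x + 121
  (-x + 11)^3 = -x^3 + 33x^2 - 363x + 1331
= x^4 - 44x^3 + 726x^2 - 5324x + 14641


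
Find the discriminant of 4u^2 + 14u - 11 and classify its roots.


D = b^2 - 4ac = (14)^2 - 4(4)(-11) = 196 + 176 = 372
Since D > 0: two distinct irrational roots


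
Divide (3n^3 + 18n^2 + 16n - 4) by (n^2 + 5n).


(3n^3 + 18n^2 + 16n - 4) / (n^2 + 5n)
Step 1: 3n * (n^2 + 5n) = 3n^3 + 15n^2; subtract.
Step 2: 3 * (n^2 + 5n) = 3n^2 + 15n; subtract.
Quotient: 3n + 3, Remainder: n - 4


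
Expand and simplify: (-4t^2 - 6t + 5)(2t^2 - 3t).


Distribute each term of the first polynomial:
  (-4t^2)(2t^2 - 3t) = -8t^4 + 12t^3
  (-6t)(2t^2 - 3t) = -12t^3 + 18t^2
  (5)(2t^2 - 3t) = 10t^2 - 15t
Sum: -8t^4 + 28t^2 - 15t


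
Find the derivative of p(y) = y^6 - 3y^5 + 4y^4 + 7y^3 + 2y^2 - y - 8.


Apply the power rule term by term:
  d/dy(y^6) = 6y^5
  d/dy(-3y^5) = -15y^4
  d/dy(4y^4) = 16y^3
  d/dy(7y^3) = 21y^2
  d/dy(2y^2) = 4y
  d/dy(-y) = -1
  d/dy(-8) = 0
p'(y) = 6y^5 - 15y^4 + 16y^3 + 21y^2 + 4y - 1


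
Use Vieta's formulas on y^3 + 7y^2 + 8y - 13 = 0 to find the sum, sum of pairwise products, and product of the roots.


Monic cubic y^3+by^2+cy+d=0: sum=-b, pairwise sum=c, product=-d.
b=7, c=8, d=-13
r1+r2+r3 = -7
r1r2+r1r3+r2r3 = 8
r1r2r3 = 13


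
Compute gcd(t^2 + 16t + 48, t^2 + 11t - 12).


Factor each:
  t^2 + 16t + 48 = (t + 12)(t + 4)
  t^2 + 11t - 12 = (t + 12)(t - 1)
Common monic factor: t + 12


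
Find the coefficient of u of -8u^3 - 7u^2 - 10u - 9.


Read off the coefficient of u: -10


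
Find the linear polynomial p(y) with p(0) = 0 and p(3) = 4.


p(y) = my + b. Using p(0)=0, p(3)=4:
m = (0 - 4)/(0 - 3) = -4/-3 = 4/3
b = 0 - m*(0) = 0 = 0
p(y) = (4/3)y


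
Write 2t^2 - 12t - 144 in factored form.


Roots satisfy r1 + r2 = -b/a = 6 and r1*r2 = c/a = -72.
So r1 = -6, r2 = 12.
2t^2 - 12t - 144 = 2(t - r1)(t - r2) = 2(t + 6)(t - 12)


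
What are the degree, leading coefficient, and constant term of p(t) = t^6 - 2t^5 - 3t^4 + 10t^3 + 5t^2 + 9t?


Highest power of t is 6, with coefficient 1. Constant term is 0.
Degree = 6, leading coefficient = 1, constant term = 0


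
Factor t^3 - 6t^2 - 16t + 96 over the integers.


Try integer roots (divisors of 96). t=6: p(6)=0.
Divide out (t - 6): quotient is t^2 - 16.
Factor the quadratic: (t - 4)(t + 4)
Result: (t - 6)(t - 4)(t + 4)


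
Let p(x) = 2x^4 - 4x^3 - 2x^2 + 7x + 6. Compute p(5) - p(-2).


p(5) = 741
p(-2) = 48
p(5) - p(-2) = 741 - 48 = 693


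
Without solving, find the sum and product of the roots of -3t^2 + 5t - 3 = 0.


For at^2+bt+c=0: sum = -b/a, product = c/a.
a=-3, b=5, c=-3
Sum = -(5)/-3 = 5/3
Product = (-3)/-3 = 1


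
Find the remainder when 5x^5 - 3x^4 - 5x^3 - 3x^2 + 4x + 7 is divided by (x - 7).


By the Remainder Theorem, the remainder equals p(7):
  5*(7)^5 = 84035
  -3*(7)^4 = -7203
  -5*(7)^3 = -1715
  -3*(7)^2 = -147
  4*(7)^1 = 28
  constant: 7
Sum: 84035 - 7203 - 1715 - 147 + 28 + 7 = 75005


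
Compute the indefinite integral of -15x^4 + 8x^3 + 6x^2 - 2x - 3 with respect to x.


Reverse power rule on each term:
  ∫ -15x^4 dx = -3x^5
  ∫ 8x^3 dx = 2x^4
  ∫ 6x^2 dx = 2x^3
  ∫ -2x dx = -x^2
  ∫ -3 dx = -3x
F(x) = -3x^5 + 2x^4 + 2x^3 - x^2 - 3x + C


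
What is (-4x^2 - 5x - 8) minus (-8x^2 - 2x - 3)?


Distribute the minus sign:
  (-4x^2 - 5x - 8)
- (-8x^2 - 2x - 3)
Negate second polynomial: 8x^2 + 2x + 3
Add: 4x^2 - 3x - 5


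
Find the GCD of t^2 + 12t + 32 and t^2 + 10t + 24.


Factor each:
  t^2 + 12t + 32 = (t + 4)(t + 8)
  t^2 + 10t + 24 = (t + 4)(t + 6)
Common monic factor: t + 4


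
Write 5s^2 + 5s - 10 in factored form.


Roots satisfy r1 + r2 = -b/a = -1 and r1*r2 = c/a = -2.
So r1 = -2, r2 = 1.
5s^2 + 5s - 10 = 5(s - r1)(s - r2) = 5(s + 2)(s - 1)


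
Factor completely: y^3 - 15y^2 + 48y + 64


Try integer roots (divisors of 64). y=8: p(8)=0.
Divide out (y - 8): quotient is y^2 - 7y - 8.
Factor the quadratic: (y - 8)(y + 1)
Result: (y - 8)(y - 8)(y + 1)


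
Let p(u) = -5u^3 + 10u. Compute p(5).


Using direct substitution:
  -5 * (5)^3 = -625
  0 * (5)^2 = 0
  10 * (5)^1 = 50
  constant: 0
Sum = -625 + 0 + 50 + 0 = -575


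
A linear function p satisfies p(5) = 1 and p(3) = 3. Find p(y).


p(y) = my + b. Using p(5)=1, p(3)=3:
m = (1 - 3)/(5 - 3) = -2/2 = -1
b = 1 - m*(5) = 1 + 5 = 6
p(y) = -y + 6


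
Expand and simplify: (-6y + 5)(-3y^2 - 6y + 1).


Distribute each term of the first polynomial:
  (-6y)(-3y^2 - 6y + 1) = 18y^3 + 36y^2 - 6y
  (5)(-3y^2 - 6y + 1) = -15y^2 - 30y + 5
Sum: 18y^3 + 21y^2 - 36y + 5


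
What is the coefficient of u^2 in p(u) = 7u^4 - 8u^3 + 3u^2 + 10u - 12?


Read off the coefficient of u^2: 3


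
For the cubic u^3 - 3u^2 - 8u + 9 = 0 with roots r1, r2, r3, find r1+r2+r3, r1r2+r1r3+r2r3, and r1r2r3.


Monic cubic u^3+bu^2+cu+d=0: sum=-b, pairwise sum=c, product=-d.
b=-3, c=-8, d=9
r1+r2+r3 = 3
r1r2+r1r3+r2r3 = -8
r1r2r3 = -9


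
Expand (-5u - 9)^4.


Expand (-5u - 9)^4 by repeated multiplication:
  (-5u - 9)^2 = 25u^2 + 90u + 81
  (-5u - 9)^3 = -125u^3 - 675u^2 - 1215u - 729
= 625u^4 + 4500u^3 + 12150u^2 + 14580u + 6561


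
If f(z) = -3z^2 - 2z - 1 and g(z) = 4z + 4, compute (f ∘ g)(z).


Substitute g(z) into f:
f(g(z)) = -3*(4z + 4)^2 + (-2)*(4z + 4) + (-1)
(4z + 4)^2 = 16z^2 + 32z + 16
Expand and combine: -48z^2 - 104z - 57


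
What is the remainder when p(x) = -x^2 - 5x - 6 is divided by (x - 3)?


By the Remainder Theorem, the remainder equals p(3):
  -1*(3)^2 = -9
  -5*(3)^1 = -15
  constant: -6
Sum: -9 - 15 - 6 = -30


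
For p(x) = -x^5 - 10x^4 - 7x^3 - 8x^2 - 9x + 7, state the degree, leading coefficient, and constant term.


Highest power of x is 5, with coefficient -1. Constant term is 7.
Degree = 5, leading coefficient = -1, constant term = 7


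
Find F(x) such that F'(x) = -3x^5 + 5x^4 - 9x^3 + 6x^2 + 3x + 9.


Reverse power rule on each term:
  ∫ -3x^5 dx = -(1/2)x^6
  ∫ 5x^4 dx = x^5
  ∫ -9x^3 dx = -(9/4)x^4
  ∫ 6x^2 dx = 2x^3
  ∫ 3x dx = (3/2)x^2
  ∫ 9 dx = 9x
F(x) = -(1/2)x^6 + x^5 - (9/4)x^4 + 2x^3 + (3/2)x^2 + 9x + C


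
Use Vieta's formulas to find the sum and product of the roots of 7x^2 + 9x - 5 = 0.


For ax^2+bx+c=0: sum = -b/a, product = c/a.
a=7, b=9, c=-5
Sum = -(9)/7 = -9/7
Product = (-5)/7 = -5/7


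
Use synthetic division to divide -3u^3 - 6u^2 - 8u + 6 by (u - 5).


Synthetic division with c = 5. Coefficients: -3, -6, -8, 6
Bring down -3.
  -3 * 5 = -15; -15 - 6 = -21
  -21 * 5 = -105; -105 - 8 = -113
  -113 * 5 = -565; -565 + 6 = -559
Quotient: -3u^2 - 21u - 113, Remainder: -559


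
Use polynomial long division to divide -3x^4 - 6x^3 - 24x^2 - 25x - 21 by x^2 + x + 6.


(-3x^4 - 6x^3 - 24x^2 - 25x - 21) / (x^2 + x + 6)
Step 1: -3x^2 * (x^2 + x + 6) = -3x^4 - 3x^3 - 18x^2; subtract.
Step 2: -3x * (x^2 + x + 6) = -3x^3 - 3x^2 - 18x; subtract.
Step 3: -3 * (x^2 + x + 6) = -3x^2 - 3x - 18; subtract.
Quotient: -3x^2 - 3x - 3, Remainder: -4x - 3


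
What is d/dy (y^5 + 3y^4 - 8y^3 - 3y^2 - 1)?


Apply the power rule term by term:
  d/dy(y^5) = 5y^4
  d/dy(3y^4) = 12y^3
  d/dy(-8y^3) = -24y^2
  d/dy(-3y^2) = -6y
  d/dy(-1) = 0
p'(y) = 5y^4 + 12y^3 - 24y^2 - 6y


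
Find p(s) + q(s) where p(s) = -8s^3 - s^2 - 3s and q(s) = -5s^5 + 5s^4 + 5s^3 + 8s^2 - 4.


Align terms by degree and add:
  -8s^3 - s^2 - 3s
  -5s^5 + 5s^4 + 5s^3 + 8s^2 - 4
= -5s^5 + 5s^4 - 3s^3 + 7s^2 - 3s - 4


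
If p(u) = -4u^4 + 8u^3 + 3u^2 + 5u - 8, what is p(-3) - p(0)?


p(-3) = -536
p(0) = -8
p(-3) - p(0) = -536 + 8 = -528


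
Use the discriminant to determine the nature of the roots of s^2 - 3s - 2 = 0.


D = b^2 - 4ac = (-3)^2 - 4(1)(-2) = 9 + 8 = 17
Since D > 0: two distinct irrational roots


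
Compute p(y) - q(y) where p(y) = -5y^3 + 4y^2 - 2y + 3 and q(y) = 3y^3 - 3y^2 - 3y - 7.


Distribute the minus sign:
  (-5y^3 + 4y^2 - 2y + 3)
- (3y^3 - 3y^2 - 3y - 7)
Negate second polynomial: -3y^3 + 3y^2 + 3y + 7
Add: -8y^3 + 7y^2 + y + 10


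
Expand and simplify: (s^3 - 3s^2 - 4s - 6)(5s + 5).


Distribute each term of the first polynomial:
  (s^3)(5s + 5) = 5s^4 + 5s^3
  (-3s^2)(5s + 5) = -15s^3 - 15s^2
  (-4s)(5s + 5) = -20s^2 - 20s
  (-6)(5s + 5) = -30s - 30
Sum: 5s^4 - 10s^3 - 35s^2 - 50s - 30


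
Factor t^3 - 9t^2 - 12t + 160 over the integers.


Try integer roots (divisors of 160). t=-4: p(-4)=0.
Divide out (t + 4): quotient is t^2 - 13t + 40.
Factor the quadratic: (t - 5)(t - 8)
Result: (t + 4)(t - 5)(t - 8)


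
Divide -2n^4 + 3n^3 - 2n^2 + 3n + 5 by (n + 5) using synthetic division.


Synthetic division with c = -5. Coefficients: -2, 3, -2, 3, 5
Bring down -2.
  -2 * -5 = 10; 10 + 3 = 13
  13 * -5 = -65; -65 - 2 = -67
  -67 * -5 = 335; 335 + 3 = 338
  338 * -5 = -1690; -1690 + 5 = -1685
Quotient: -2n^3 + 13n^2 - 67n + 338, Remainder: -1685


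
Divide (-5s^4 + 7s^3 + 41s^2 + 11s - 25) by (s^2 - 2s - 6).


(-5s^4 + 7s^3 + 41s^2 + 11s - 25) / (s^2 - 2s - 6)
Step 1: -5s^2 * (s^2 - 2s - 6) = -5s^4 + 10s^3 + 30s^2; subtract.
Step 2: -3s * (s^2 - 2s - 6) = -3s^3 + 6s^2 + 18s; subtract.
Step 3: 5 * (s^2 - 2s - 6) = 5s^2 - 10s - 30; subtract.
Quotient: -5s^2 - 3s + 5, Remainder: 3s + 5


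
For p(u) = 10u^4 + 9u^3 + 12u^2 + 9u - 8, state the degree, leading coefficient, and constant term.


Highest power of u is 4, with coefficient 10. Constant term is -8.
Degree = 4, leading coefficient = 10, constant term = -8


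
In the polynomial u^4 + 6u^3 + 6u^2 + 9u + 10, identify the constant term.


Read off the constant term: 10


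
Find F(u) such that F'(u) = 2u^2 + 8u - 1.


Reverse power rule on each term:
  ∫ 2u^2 du = (2/3)u^3
  ∫ 8u du = 4u^2
  ∫ -1 du = -u
F(u) = (2/3)u^3 + 4u^2 - u + C


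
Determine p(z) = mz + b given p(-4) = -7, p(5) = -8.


p(z) = mz + b. Using p(-4)=-7, p(5)=-8:
m = (-7 + 8)/(-4 - 5) = 1/-9 = -1/9
b = -7 - m*(-4) = -7 - 4/9 = -67/9
p(z) = -(1/9)z - (67/9)


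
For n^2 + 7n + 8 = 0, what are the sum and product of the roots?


For an^2+bn+c=0: sum = -b/a, product = c/a.
a=1, b=7, c=8
Sum = -(7)/1 = -7
Product = (8)/1 = 8


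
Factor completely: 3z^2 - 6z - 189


Roots satisfy r1 + r2 = -b/a = 2 and r1*r2 = c/a = -63.
So r1 = 9, r2 = -7.
3z^2 - 6z - 189 = 3(z - r1)(z - r2) = 3(z - 9)(z + 7)


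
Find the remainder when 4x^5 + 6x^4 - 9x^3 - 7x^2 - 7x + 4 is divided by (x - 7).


By the Remainder Theorem, the remainder equals p(7):
  4*(7)^5 = 67228
  6*(7)^4 = 14406
  -9*(7)^3 = -3087
  -7*(7)^2 = -343
  -7*(7)^1 = -49
  constant: 4
Sum: 67228 + 14406 - 3087 - 343 - 49 + 4 = 78159


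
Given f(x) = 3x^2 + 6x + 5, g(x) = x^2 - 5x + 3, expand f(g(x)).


Substitute g(x) into f:
f(g(x)) = 3*(x^2 - 5x + 3)^2 + 6*(x^2 - 5x + 3) + 5
(x^2 - 5x + 3)^2 = x^4 - 10x^3 + 31x^2 - 30x + 9
Expand and combine: 3x^4 - 30x^3 + 99x^2 - 120x + 50


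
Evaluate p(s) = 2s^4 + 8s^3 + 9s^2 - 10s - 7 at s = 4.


Using direct substitution:
  2 * (4)^4 = 512
  8 * (4)^3 = 512
  9 * (4)^2 = 144
  -10 * (4)^1 = -40
  constant: -7
Sum = 512 + 512 + 144 - 40 - 7 = 1121


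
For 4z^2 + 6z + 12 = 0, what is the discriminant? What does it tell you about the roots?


D = b^2 - 4ac = (6)^2 - 4(4)(12) = 36 - 192 = -156
Since D < 0: two complex conjugate roots (no real roots)


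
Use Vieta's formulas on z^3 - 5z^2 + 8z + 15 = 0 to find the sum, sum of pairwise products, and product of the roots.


Monic cubic z^3+bz^2+cz+d=0: sum=-b, pairwise sum=c, product=-d.
b=-5, c=8, d=15
r1+r2+r3 = 5
r1r2+r1r3+r2r3 = 8
r1r2r3 = -15
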